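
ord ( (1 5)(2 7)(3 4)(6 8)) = 2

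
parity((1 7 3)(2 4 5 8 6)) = even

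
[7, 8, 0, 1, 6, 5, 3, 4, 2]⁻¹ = [2, 3, 8, 6, 7, 5, 4, 0, 1]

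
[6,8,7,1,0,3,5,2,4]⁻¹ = [4,3,7,5,8,6,0,2,1]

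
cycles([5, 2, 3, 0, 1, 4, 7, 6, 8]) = (0 5 4 1 2 3)(6 7)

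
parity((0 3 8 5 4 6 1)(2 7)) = odd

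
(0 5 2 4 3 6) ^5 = (0 6 3 4 2 5) 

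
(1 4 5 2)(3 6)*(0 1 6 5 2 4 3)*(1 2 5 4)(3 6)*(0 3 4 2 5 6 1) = (0 5)(2 4 6 3)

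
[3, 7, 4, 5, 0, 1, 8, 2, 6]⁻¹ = [4, 5, 7, 0, 2, 3, 8, 1, 6]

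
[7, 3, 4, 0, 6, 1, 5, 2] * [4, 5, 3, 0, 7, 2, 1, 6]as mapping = [0→6, 1→0, 2→7, 3→4, 4→1, 5→5, 6→2, 7→3]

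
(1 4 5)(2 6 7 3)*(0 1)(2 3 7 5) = (0 1 4 2 6 5)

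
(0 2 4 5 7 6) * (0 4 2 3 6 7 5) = (0 3 6 4)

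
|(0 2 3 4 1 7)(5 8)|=6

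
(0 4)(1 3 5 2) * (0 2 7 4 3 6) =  (0 3 5 7 4 2 1 6)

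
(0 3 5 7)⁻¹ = (0 7 5 3)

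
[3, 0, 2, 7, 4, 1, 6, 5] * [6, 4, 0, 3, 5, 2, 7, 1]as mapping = [0→3, 1→6, 2→0, 3→1, 4→5, 5→4, 6→7, 7→2]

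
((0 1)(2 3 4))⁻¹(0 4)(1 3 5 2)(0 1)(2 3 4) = (0 4 5 3)(1 2)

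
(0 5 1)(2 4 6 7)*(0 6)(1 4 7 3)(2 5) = (0 2 7 5 4)(1 6 3)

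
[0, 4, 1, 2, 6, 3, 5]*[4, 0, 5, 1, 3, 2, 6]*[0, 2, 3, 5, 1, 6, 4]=[1, 5, 0, 6, 4, 2, 3]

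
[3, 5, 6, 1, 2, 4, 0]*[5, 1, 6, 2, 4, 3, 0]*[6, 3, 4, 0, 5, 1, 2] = [4, 0, 6, 3, 2, 5, 1]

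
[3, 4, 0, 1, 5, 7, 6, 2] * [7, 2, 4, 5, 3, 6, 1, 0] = [5, 3, 7, 2, 6, 0, 1, 4]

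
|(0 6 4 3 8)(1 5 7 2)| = 20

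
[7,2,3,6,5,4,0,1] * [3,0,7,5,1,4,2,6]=[6,7,5,2,4,1,3,0]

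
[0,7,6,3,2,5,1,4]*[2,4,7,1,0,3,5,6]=[2,6,5,1,7,3,4,0]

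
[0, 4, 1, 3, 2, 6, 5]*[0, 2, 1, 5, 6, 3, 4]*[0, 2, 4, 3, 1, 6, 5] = [0, 5, 4, 6, 2, 1, 3]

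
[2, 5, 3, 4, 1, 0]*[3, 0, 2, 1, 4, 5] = [2, 5, 1, 4, 0, 3]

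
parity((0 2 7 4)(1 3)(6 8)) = odd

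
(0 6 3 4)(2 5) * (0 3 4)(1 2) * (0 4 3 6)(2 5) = (1 5)(3 4 6)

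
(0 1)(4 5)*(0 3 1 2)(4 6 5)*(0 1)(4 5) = (0 2 1 3)(4 5 6)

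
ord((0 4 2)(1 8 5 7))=12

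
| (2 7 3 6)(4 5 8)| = 12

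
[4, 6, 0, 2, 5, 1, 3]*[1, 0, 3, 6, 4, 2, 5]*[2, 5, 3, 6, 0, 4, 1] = [0, 4, 5, 6, 3, 2, 1]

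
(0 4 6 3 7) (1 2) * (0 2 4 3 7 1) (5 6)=(0 3 1 4 5 6 7 2) 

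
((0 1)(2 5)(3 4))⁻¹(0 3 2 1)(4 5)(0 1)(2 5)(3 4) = (0 1 4 5)(2 3)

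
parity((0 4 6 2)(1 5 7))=odd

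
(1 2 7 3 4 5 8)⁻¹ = (1 8 5 4 3 7 2)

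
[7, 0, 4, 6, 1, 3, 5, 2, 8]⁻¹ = [1, 4, 7, 5, 2, 6, 3, 0, 8]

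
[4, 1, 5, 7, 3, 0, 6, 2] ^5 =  [5, 1, 7, 4, 0, 2, 6, 3] 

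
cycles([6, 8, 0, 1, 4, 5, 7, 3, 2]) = (0 6 7 3 1 8 2)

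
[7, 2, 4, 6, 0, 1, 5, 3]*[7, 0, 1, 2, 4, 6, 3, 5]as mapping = [0→5, 1→1, 2→4, 3→3, 4→7, 5→0, 6→6, 7→2]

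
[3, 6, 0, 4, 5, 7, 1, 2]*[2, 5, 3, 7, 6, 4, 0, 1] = [7, 0, 2, 6, 4, 1, 5, 3]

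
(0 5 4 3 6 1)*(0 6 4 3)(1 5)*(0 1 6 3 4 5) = (0 6)(1 3 5 4)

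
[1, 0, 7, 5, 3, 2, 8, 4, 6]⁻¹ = [1, 0, 5, 4, 7, 3, 8, 2, 6]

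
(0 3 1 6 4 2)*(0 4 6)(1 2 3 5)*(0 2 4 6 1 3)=(0 5 3 4)(1 2 6)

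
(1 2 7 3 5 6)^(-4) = (1 7 5)(2 3 6)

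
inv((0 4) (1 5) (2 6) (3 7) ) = (0 4) (1 5) (2 6) (3 7) 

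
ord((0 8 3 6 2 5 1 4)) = 8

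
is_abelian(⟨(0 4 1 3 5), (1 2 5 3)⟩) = no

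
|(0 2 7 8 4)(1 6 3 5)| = 20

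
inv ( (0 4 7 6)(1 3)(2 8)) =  (0 6 7 4)(1 3)(2 8)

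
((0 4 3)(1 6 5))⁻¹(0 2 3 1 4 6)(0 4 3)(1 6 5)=(0 6 3 5 4 2)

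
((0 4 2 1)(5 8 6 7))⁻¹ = (0 1 2 4)(5 7 6 8)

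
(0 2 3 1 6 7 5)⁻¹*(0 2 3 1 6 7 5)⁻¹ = (0 7 1 2 5 6 3)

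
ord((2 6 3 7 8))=5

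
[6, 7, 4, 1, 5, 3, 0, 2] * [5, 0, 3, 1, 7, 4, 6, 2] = [6, 2, 7, 0, 4, 1, 5, 3]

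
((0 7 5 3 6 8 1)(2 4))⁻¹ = (0 1 8 6 3 5 7)(2 4)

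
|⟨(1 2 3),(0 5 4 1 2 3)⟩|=720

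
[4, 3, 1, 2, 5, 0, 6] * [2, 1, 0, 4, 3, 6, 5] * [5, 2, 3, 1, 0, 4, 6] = [1, 0, 2, 5, 6, 3, 4] 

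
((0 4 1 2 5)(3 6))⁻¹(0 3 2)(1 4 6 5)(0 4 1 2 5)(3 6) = (0 2 1 3)(4 6 5)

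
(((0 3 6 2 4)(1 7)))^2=(0 6 4 3 2)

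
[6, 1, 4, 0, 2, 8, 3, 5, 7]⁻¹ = [3, 1, 4, 6, 2, 7, 0, 8, 5]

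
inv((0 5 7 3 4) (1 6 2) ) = (0 4 3 7 5) (1 2 6) 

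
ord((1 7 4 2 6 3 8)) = 7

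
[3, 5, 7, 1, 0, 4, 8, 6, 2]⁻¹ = [4, 3, 8, 0, 5, 1, 7, 2, 6]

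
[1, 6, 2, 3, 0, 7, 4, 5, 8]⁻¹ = [4, 0, 2, 3, 6, 7, 1, 5, 8]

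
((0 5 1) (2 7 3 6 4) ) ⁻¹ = (0 1 5) (2 4 6 3 7) 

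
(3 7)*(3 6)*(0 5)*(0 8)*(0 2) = (0 5 8 2)(3 7 6)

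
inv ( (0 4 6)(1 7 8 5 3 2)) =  (0 6 4)(1 2 3 5 8 7)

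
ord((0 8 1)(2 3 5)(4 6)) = 6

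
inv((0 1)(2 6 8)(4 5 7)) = (0 1)(2 8 6)(4 7 5)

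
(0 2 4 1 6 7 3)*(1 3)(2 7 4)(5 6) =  (0 7 1 5 6 4 3)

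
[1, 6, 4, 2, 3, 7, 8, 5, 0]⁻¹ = [8, 0, 3, 4, 2, 7, 1, 5, 6]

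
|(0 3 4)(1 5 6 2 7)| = 15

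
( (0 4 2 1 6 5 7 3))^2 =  (0 2 6 7)(1 5 3 4)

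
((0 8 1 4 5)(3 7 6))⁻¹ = (0 5 4 1 8)(3 6 7)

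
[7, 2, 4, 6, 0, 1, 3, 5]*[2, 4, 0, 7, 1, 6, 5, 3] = [3, 0, 1, 5, 2, 4, 7, 6]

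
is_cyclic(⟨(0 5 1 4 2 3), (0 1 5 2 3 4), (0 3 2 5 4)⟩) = no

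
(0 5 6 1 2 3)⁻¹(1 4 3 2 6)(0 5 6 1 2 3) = (0 3 1 2 4)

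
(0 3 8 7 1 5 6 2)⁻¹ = (0 2 6 5 1 7 8 3)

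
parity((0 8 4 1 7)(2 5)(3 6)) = even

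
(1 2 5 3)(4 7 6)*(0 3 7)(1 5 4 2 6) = (0 3 5 7 1 6 2 4)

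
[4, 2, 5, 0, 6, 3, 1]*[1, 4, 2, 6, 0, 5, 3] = [0, 2, 5, 1, 3, 6, 4]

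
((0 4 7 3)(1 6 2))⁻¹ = (0 3 7 4)(1 2 6)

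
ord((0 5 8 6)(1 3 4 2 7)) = 20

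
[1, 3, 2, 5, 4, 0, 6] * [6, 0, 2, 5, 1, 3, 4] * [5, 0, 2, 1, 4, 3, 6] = [5, 3, 2, 1, 0, 6, 4]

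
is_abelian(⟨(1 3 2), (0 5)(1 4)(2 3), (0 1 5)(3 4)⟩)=no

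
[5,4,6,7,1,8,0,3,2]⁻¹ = [6,4,8,7,1,0,2,3,5]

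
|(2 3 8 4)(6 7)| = 4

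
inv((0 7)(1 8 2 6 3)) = (0 7)(1 3 6 2 8)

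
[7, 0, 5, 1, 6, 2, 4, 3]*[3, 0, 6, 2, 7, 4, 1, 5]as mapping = [0→5, 1→3, 2→4, 3→0, 4→1, 5→6, 6→7, 7→2]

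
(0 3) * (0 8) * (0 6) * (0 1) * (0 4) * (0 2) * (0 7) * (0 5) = (0 3 8 6 1 4 2 7 5)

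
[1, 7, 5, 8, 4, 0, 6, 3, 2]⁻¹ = [5, 0, 8, 7, 4, 2, 6, 1, 3]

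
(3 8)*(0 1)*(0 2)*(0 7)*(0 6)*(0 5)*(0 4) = (0 1 2 7 6 5 4)(3 8)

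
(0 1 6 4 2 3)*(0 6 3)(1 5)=(0 5 1 3 6 4 2)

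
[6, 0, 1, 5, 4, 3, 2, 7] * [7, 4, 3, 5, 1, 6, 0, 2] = [0, 7, 4, 6, 1, 5, 3, 2]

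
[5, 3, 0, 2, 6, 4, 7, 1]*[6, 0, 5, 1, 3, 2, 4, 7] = [2, 1, 6, 5, 4, 3, 7, 0]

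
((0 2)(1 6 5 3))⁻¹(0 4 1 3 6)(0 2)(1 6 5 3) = (1 5 2 4 6)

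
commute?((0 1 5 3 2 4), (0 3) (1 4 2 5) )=no:(0 1 5 3 2 4) * (0 3) (1 4 2 5)=(0 4 3 5), (0 3) (1 4 2 5) * (0 1 5 3 2 4)=(0 2 3 1) 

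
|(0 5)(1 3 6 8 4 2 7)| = 14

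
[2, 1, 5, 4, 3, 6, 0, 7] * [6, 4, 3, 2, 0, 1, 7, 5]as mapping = [0→3, 1→4, 2→1, 3→0, 4→2, 5→7, 6→6, 7→5]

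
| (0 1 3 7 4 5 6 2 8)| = 9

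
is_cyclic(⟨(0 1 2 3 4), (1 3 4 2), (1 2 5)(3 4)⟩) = no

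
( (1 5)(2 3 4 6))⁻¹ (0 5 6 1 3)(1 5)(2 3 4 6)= (0 1 2 5 4)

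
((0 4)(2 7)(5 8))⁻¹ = (0 4)(2 7)(5 8)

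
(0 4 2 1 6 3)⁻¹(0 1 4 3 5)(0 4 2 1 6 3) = (0 5 4 6 2)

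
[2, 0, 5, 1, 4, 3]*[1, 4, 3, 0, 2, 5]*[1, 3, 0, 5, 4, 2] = [5, 3, 2, 4, 0, 1]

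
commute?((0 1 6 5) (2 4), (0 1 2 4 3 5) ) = no:(0 1 6 5) (2 4) * (0 1 2 4 3 5) = (0 2 3 5 1 6), (0 1 2 4 3 5) * (0 1 6 5) (2 4) = (0 6 5 1 4 3) 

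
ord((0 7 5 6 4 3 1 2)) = 8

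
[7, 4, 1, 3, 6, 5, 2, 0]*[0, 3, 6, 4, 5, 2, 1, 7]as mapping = [0→7, 1→5, 2→3, 3→4, 4→1, 5→2, 6→6, 7→0]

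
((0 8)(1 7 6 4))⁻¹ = (0 8)(1 4 6 7)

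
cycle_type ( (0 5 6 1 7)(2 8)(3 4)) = 2^2.5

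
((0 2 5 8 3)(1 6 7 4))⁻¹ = (0 3 8 5 2)(1 4 7 6)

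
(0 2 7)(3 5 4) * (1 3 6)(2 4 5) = (0 4 6 1 3 2 7)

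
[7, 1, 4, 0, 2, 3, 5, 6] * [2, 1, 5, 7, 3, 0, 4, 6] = [6, 1, 3, 2, 5, 7, 0, 4]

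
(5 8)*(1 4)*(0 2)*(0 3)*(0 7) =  (0 2 3 7)(1 4)(5 8)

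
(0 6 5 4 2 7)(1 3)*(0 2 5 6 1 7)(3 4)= (0 1 4 5 3 7 2)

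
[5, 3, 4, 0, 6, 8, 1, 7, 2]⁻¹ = [3, 6, 8, 1, 2, 0, 4, 7, 5]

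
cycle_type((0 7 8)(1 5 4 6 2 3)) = 3.6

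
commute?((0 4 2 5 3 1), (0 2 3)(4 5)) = no:(0 4 2 5 3 1)*(0 2 3)(4 5) = (0 5)(1 2 4 3), (0 2 3)(4 5)*(0 4 2 5 3 1) = (0 5 2 1)(3 4)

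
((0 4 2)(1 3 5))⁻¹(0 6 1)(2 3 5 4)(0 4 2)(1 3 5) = (0 5 1 2)(3 4 6)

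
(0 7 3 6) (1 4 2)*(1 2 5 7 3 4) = (0 3 6) (4 5 7) 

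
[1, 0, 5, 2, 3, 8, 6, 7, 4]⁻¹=[1, 0, 3, 4, 8, 2, 6, 7, 5]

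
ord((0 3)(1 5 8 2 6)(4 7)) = 10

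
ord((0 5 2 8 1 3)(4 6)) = 6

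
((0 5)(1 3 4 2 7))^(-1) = (0 5)(1 7 2 4 3)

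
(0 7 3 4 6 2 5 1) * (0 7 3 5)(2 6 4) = (0 3 2)(1 7 5)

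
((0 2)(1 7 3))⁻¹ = (0 2)(1 3 7)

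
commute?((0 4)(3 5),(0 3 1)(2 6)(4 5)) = no:(0 4)(3 5)*(0 3 1)(2 6)(4 5) = (0 5 1)(2 6)(3 4),(0 3 1)(2 6)(4 5)*(0 4)(3 5) = (0 5)(1 4 3)(2 6)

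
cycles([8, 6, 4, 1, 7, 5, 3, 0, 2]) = (0 8 2 4 7) (1 6 3) 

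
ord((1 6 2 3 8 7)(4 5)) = 6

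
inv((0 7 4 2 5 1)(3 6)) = (0 1 5 2 4 7)(3 6)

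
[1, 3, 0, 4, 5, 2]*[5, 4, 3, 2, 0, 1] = [4, 2, 5, 0, 1, 3]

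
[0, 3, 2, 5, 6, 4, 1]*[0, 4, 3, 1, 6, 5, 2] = [0, 1, 3, 5, 2, 6, 4]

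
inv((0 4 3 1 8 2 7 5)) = (0 5 7 2 8 1 3 4)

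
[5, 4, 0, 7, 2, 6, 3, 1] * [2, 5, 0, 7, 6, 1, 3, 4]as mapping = [0→1, 1→6, 2→2, 3→4, 4→0, 5→3, 6→7, 7→5]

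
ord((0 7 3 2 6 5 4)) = 7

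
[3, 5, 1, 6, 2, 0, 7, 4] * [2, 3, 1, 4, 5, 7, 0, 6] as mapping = [0→4, 1→7, 2→3, 3→0, 4→1, 5→2, 6→6, 7→5] 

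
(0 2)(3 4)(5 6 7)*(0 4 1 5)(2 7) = (0 7)(1 5 6 2 4 3)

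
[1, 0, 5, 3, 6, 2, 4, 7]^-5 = [1, 0, 5, 3, 6, 2, 4, 7]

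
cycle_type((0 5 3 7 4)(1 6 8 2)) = 4.5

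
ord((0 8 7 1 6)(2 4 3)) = 15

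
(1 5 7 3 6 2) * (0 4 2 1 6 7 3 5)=(0 4 2 6 1)(3 7 5)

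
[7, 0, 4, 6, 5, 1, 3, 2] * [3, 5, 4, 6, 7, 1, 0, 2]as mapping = [0→2, 1→3, 2→7, 3→0, 4→1, 5→5, 6→6, 7→4]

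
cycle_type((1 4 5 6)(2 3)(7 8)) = 2^2.4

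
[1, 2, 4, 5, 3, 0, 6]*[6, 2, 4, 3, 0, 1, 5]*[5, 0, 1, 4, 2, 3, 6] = [1, 2, 5, 0, 4, 6, 3] 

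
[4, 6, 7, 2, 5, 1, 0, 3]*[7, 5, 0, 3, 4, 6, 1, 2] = [4, 1, 2, 0, 6, 5, 7, 3]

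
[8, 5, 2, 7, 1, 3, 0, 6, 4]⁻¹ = [6, 4, 2, 5, 8, 1, 7, 3, 0]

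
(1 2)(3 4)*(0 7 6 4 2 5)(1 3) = (0 7 6 4 1 5)(2 3)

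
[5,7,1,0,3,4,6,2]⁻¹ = [3,2,7,4,5,0,6,1]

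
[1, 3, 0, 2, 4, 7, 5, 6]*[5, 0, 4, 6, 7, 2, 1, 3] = [0, 6, 5, 4, 7, 3, 2, 1]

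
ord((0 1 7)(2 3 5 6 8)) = 15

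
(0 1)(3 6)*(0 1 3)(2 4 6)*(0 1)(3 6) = (0 6 1)(2 4 3)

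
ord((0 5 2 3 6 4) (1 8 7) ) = 6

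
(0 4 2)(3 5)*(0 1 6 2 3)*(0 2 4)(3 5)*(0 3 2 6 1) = (0 3 2)(4 5 6)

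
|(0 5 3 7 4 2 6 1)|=8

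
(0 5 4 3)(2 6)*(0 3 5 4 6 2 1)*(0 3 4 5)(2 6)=(0 5 2 6 1 3 4)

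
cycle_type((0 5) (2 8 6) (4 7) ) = 2^2.3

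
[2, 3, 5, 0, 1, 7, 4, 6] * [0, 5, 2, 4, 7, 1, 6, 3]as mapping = [0→2, 1→4, 2→1, 3→0, 4→5, 5→3, 6→7, 7→6]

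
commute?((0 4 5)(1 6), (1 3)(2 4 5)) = no:(0 4 5)(1 6) * (1 3)(2 4 5) = (0 5)(1 6 3)(2 4), (1 3)(2 4 5) * (0 4 5)(1 6) = (0 4)(1 3 6)(2 5)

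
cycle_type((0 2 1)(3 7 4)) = 3^2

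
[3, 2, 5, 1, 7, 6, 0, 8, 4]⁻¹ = [6, 3, 1, 0, 8, 2, 5, 4, 7]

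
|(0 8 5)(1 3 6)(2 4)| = 6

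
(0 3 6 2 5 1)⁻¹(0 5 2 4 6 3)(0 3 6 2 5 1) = (1 5 4 2 6 3)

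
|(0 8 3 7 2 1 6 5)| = 8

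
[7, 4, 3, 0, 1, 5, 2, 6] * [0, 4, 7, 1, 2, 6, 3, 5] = [5, 2, 1, 0, 4, 6, 7, 3]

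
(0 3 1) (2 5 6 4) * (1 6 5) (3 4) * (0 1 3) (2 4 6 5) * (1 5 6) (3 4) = (0 1 5 2 4 3 6) 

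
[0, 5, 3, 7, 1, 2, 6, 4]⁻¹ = [0, 4, 5, 2, 7, 1, 6, 3]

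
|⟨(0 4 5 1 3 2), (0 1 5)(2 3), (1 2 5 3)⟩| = 720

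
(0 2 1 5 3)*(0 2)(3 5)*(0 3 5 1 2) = (0 3)(1 5)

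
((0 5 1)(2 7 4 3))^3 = (2 3 4 7)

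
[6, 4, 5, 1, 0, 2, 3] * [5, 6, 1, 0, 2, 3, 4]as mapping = [0→4, 1→2, 2→3, 3→6, 4→5, 5→1, 6→0]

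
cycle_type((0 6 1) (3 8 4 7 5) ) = 3.5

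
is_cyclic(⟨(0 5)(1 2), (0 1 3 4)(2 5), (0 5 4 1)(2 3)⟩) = no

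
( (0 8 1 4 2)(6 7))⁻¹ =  (0 2 4 1 8)(6 7)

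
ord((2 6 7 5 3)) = 5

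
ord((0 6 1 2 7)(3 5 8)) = 15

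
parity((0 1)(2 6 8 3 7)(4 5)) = even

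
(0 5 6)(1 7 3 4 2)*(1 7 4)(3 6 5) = (0 3 1 4 2 7 6)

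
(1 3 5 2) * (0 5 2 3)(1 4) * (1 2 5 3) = (0 3 5 1)(2 4)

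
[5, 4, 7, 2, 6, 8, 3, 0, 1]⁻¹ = [7, 8, 3, 6, 1, 0, 4, 2, 5]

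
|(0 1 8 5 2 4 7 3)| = 8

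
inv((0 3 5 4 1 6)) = (0 6 1 4 5 3)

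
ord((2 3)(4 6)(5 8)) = 2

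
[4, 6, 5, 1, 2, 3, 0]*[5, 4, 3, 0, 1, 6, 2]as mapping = [0→1, 1→2, 2→6, 3→4, 4→3, 5→0, 6→5]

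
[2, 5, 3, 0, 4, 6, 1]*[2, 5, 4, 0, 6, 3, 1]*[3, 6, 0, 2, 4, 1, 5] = [4, 2, 3, 0, 5, 6, 1]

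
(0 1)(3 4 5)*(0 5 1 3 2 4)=(0 3)(1 5 2 4)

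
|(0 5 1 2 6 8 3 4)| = 8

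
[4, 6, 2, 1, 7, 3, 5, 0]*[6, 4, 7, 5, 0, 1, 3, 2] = [0, 3, 7, 4, 2, 5, 1, 6]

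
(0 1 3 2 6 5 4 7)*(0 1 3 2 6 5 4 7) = (0 3 6 4)(1 2 5 7)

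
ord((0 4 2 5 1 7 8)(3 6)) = 14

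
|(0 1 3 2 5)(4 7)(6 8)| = 10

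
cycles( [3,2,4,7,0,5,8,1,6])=(0 3 7 1 2 4)(6 8)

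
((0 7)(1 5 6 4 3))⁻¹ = (0 7)(1 3 4 6 5)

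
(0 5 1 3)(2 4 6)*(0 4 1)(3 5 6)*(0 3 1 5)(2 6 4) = (0 4 1)(2 5 3)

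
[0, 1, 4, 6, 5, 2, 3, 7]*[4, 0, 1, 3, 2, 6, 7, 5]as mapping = [0→4, 1→0, 2→2, 3→7, 4→6, 5→1, 6→3, 7→5]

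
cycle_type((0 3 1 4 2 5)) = 6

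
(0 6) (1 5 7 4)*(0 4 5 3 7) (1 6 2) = (0 2 1 3 7 5) (4 6) 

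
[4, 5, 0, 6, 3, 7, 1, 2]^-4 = [1, 0, 6, 7, 5, 4, 2, 3]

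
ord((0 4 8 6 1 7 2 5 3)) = 9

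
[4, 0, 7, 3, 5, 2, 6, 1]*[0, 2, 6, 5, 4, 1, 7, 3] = [4, 0, 3, 5, 1, 6, 7, 2]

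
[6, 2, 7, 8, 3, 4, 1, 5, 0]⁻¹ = [8, 6, 1, 4, 5, 7, 0, 2, 3]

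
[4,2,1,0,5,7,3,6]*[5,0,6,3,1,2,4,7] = [1,6,0,5,2,7,3,4]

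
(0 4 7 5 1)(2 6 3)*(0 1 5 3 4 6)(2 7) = (0 6 4 2)(3 7)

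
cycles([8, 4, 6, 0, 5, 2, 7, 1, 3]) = (0 8 3) (1 4 5 2 6 7) 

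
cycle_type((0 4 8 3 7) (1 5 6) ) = 3.5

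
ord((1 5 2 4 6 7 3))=7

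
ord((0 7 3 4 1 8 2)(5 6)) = 14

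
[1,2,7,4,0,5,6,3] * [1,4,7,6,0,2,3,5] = [4,7,5,0,1,2,3,6]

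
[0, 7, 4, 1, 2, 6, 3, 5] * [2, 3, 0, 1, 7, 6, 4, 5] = [2, 5, 7, 3, 0, 4, 1, 6]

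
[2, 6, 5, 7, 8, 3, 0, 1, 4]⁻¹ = [6, 7, 0, 5, 8, 2, 1, 3, 4]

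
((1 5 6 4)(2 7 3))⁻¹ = (1 4 6 5)(2 3 7)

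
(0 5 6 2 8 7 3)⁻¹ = (0 3 7 8 2 6 5)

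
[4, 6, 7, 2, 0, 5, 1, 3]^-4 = [0, 1, 3, 7, 4, 5, 6, 2]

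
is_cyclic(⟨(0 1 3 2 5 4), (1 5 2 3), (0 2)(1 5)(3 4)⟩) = no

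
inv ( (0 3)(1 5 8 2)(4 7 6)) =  (0 3)(1 2 8 5)(4 6 7)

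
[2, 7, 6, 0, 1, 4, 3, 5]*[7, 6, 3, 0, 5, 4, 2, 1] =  [3, 1, 2, 7, 6, 5, 0, 4]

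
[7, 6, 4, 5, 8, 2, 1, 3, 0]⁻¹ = [8, 6, 5, 7, 2, 3, 1, 0, 4]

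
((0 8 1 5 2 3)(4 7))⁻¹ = (0 3 2 5 1 8)(4 7)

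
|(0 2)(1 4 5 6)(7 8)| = 4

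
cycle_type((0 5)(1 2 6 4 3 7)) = 2.6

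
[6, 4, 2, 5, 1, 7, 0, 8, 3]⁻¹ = [6, 4, 2, 8, 1, 3, 0, 5, 7]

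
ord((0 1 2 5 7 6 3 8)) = 8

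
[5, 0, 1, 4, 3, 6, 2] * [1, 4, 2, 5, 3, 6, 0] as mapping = [0→6, 1→1, 2→4, 3→3, 4→5, 5→0, 6→2] 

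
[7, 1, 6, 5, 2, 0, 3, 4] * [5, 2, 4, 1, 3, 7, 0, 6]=[6, 2, 0, 7, 4, 5, 1, 3]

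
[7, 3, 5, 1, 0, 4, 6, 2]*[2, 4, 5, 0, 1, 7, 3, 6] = [6, 0, 7, 4, 2, 1, 3, 5]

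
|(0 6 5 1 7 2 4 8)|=8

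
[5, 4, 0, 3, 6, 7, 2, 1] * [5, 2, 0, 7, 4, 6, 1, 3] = [6, 4, 5, 7, 1, 3, 0, 2]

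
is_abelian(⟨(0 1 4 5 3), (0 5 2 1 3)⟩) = no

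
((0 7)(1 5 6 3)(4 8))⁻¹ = (0 7)(1 3 6 5)(4 8)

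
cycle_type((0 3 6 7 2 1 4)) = 7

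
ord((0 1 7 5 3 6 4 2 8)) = 9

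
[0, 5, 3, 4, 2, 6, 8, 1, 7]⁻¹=[0, 7, 4, 2, 3, 1, 5, 8, 6]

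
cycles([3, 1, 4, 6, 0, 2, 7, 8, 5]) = (0 3 6 7 8 5 2 4) 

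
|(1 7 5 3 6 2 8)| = 7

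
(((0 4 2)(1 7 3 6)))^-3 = (1 7 3 6)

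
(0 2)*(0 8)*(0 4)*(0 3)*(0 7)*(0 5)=(0 2 8 4 3 7 5)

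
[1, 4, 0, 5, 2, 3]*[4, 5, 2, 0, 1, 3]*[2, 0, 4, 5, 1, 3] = [3, 0, 1, 5, 4, 2]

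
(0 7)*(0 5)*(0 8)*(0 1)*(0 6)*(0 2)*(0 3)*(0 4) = (0 7 5 8 1 6 2 3 4)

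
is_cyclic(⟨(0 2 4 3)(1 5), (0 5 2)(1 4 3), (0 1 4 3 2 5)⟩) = no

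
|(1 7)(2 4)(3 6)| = 2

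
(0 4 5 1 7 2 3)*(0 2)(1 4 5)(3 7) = (0 5 4 1 3 2 7)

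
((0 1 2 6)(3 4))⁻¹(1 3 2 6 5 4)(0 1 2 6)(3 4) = (0 5 3 2 4 6)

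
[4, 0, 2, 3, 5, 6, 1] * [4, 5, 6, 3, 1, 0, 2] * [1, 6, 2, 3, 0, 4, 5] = [6, 0, 5, 3, 1, 2, 4]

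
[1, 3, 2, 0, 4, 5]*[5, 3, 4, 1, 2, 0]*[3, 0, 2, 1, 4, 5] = [1, 0, 4, 5, 2, 3]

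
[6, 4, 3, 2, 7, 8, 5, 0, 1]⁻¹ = [7, 8, 3, 2, 1, 6, 0, 4, 5]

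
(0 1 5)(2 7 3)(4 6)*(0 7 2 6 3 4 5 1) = (3 6 5 7 4)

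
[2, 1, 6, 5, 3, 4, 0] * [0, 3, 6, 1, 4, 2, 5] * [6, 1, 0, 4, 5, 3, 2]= [2, 4, 3, 0, 1, 5, 6] 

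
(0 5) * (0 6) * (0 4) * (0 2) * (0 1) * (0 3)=(0 5 6 4 2 1 3)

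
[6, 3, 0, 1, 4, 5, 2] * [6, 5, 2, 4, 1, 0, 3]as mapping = [0→3, 1→4, 2→6, 3→5, 4→1, 5→0, 6→2]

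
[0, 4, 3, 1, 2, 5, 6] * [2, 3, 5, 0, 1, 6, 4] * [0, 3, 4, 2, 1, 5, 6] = [4, 3, 0, 2, 5, 6, 1]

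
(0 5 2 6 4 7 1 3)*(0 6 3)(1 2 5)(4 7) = (0 1)(2 3 6 7)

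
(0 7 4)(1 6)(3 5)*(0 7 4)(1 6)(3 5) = (0 4 7)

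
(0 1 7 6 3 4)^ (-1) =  (0 4 3 6 7 1)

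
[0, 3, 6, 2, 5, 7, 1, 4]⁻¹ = [0, 6, 3, 1, 7, 4, 2, 5]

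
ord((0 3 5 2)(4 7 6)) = 12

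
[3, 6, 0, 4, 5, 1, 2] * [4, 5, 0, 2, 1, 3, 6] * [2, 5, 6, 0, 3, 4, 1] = [6, 1, 3, 5, 0, 4, 2]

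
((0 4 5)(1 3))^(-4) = (0 5 4)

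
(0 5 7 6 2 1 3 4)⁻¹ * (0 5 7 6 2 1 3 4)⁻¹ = (0 3 2 7)(1 6 5 4)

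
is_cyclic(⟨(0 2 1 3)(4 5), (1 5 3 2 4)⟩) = no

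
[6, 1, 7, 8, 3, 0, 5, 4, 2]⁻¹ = [5, 1, 8, 4, 7, 6, 0, 2, 3]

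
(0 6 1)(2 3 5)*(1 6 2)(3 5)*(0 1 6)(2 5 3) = (0 5 6)(2 3)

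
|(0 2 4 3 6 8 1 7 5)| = 9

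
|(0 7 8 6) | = 4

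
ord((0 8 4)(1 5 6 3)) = 12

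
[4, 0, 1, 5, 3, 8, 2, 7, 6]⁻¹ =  [1, 2, 6, 4, 0, 3, 8, 7, 5]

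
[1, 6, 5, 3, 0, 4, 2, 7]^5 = [4, 0, 6, 3, 5, 2, 1, 7]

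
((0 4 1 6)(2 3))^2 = (0 1)(4 6)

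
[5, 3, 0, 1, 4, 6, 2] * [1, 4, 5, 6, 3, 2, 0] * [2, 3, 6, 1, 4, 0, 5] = [6, 5, 3, 4, 1, 2, 0]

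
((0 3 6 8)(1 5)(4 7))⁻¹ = (0 8 6 3)(1 5)(4 7)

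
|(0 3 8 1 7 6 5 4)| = 8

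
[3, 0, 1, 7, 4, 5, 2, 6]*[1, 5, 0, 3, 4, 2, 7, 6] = [3, 1, 5, 6, 4, 2, 0, 7]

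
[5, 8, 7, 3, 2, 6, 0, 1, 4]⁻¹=[6, 7, 4, 3, 8, 0, 5, 2, 1]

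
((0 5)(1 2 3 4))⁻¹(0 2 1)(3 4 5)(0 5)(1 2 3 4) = (0 4 1)(2 5 3)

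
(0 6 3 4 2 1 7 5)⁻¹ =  (0 5 7 1 2 4 3 6)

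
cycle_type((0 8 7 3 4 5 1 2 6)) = 9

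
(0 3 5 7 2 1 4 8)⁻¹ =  (0 8 4 1 2 7 5 3)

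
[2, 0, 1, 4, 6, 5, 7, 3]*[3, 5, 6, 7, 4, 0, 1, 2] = [6, 3, 5, 4, 1, 0, 2, 7]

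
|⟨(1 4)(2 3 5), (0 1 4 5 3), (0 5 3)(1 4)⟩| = 720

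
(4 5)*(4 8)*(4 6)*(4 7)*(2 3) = (2 3)(4 5 8 6 7)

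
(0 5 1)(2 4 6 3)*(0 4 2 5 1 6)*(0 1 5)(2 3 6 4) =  (0 5 4 1 2 3)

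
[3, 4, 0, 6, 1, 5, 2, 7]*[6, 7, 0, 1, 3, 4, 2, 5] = [1, 3, 6, 2, 7, 4, 0, 5]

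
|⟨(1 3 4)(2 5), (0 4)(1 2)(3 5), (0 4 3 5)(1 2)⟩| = 720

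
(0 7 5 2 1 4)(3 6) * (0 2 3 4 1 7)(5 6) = (2 7 6 4)(3 5)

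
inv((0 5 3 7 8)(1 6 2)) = (0 8 7 3 5)(1 2 6)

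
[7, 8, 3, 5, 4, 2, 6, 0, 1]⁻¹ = [7, 8, 5, 2, 4, 3, 6, 0, 1]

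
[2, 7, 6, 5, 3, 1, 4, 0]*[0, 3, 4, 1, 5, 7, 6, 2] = [4, 2, 6, 7, 1, 3, 5, 0]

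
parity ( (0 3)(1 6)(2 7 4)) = even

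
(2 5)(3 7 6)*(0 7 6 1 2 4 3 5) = (0 7 1 2)(3 6 5 4)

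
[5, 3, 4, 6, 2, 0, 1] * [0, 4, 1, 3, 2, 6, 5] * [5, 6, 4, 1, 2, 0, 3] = [3, 1, 4, 0, 6, 5, 2]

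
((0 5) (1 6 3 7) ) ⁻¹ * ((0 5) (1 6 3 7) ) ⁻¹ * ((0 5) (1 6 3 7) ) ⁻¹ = (0 5) (1 6 3 7) 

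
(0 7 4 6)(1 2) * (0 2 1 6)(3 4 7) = (0 3 4)(2 6)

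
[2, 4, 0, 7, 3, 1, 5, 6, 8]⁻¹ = [2, 5, 0, 4, 1, 6, 7, 3, 8]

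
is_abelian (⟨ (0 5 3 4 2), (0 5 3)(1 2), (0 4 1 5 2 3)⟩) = no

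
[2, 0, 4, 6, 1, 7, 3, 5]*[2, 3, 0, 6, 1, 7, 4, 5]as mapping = [0→0, 1→2, 2→1, 3→4, 4→3, 5→5, 6→6, 7→7]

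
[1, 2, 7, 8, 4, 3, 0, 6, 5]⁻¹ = [6, 0, 1, 5, 4, 8, 7, 2, 3]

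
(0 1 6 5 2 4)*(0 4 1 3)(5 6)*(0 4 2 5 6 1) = (0 3 4 2)(1 6)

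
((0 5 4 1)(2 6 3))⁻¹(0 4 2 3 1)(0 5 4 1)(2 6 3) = (0 5 1 6 2)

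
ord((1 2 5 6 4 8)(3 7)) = 6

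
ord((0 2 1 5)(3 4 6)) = 12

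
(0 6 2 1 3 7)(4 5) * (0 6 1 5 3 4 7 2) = (0 1 4 3 2 5 7 6)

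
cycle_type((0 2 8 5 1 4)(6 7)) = 2.6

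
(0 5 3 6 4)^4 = (0 4 6 3 5)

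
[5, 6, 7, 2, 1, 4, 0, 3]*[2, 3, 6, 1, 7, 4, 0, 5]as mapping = [0→4, 1→0, 2→5, 3→6, 4→3, 5→7, 6→2, 7→1]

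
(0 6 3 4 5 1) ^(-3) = (0 4) (1 3) (5 6) 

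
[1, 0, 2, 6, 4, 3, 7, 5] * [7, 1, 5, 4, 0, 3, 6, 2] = [1, 7, 5, 6, 0, 4, 2, 3]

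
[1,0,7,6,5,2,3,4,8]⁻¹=[1,0,5,6,7,4,3,2,8]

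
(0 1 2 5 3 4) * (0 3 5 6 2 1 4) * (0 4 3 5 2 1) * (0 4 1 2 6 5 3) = (1 4 3)(2 5 6)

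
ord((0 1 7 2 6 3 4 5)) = 8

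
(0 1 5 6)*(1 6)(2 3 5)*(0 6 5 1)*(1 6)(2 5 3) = (0 3 6 1 5)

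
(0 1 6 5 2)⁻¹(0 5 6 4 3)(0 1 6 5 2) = (1 2 5 4 3)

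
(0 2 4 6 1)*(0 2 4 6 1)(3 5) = (0 4 1 2 6)(3 5)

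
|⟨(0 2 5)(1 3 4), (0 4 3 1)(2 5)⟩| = 360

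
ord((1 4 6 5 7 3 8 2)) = 8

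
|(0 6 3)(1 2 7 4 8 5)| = 6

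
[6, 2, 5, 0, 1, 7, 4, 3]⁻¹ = [3, 4, 1, 7, 6, 2, 0, 5]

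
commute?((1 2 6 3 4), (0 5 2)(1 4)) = no:(1 2 6 3 4)*(0 5 2)(1 4) = (0 5 2 6 3 1), (0 5 2)(1 4)*(1 2 6 3 4) = (0 5 6 3 4 2)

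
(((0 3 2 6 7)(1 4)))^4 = (0 7 6 2 3)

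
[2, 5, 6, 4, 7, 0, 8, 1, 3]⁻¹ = [5, 7, 0, 8, 3, 1, 2, 4, 6]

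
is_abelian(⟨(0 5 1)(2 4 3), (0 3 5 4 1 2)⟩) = no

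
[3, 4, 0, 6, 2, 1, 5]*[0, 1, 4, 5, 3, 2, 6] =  [5, 3, 0, 6, 4, 1, 2]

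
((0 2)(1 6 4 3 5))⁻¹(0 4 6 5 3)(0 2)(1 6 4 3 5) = (1 5 2 3 4)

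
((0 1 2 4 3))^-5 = ()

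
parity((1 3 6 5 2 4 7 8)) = odd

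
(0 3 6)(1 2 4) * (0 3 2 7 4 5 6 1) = (0 2 5 6 3 1 7 4)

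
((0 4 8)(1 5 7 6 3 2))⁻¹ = (0 8 4)(1 2 3 6 7 5)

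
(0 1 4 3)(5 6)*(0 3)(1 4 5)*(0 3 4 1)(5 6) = (0 1 6)(3 4)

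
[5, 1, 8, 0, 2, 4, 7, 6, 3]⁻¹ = [3, 1, 4, 8, 5, 0, 7, 6, 2]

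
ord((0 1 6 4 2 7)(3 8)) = 6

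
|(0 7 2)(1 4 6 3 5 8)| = 6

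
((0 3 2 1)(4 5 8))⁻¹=(0 1 2 3)(4 8 5)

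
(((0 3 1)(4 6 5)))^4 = (0 3 1)(4 6 5)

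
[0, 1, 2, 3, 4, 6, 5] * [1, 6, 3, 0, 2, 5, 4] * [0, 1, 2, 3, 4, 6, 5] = [1, 5, 3, 0, 2, 4, 6]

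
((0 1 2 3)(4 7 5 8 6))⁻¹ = (0 3 2 1)(4 6 8 5 7)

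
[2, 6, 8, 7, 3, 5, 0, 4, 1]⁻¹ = [6, 8, 0, 4, 7, 5, 1, 3, 2]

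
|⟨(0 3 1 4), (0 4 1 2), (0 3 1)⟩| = 120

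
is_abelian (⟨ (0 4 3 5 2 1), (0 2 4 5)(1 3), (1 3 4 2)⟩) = no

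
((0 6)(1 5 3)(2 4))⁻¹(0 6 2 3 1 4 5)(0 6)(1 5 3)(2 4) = (0 4 1 5 2 3 6)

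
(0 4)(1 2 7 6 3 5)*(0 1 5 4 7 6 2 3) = (0 7 2 6)(1 3 4)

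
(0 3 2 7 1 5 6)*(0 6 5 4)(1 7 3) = (0 1 4)(2 3)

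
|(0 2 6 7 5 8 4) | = 7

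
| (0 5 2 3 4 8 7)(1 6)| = 14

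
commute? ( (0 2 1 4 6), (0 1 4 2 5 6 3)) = no: (0 2 1 4 6)*(0 1 4 2 5 6 3) = (0 5 6 1 2 4 3), (0 1 4 2 5 6 3)*(0 2 1 4 6) = (0 4 1 6 3 2 5)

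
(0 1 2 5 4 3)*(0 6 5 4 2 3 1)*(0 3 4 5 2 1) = (0 3 6 2 5 1 4) 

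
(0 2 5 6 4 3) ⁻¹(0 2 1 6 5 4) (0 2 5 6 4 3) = (1 4 6 3 2 5) 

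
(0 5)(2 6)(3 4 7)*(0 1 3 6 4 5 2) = (0 2 4 7 6)(1 3 5)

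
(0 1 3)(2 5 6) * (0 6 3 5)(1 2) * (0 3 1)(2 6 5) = (0 6)(1 2 3 5)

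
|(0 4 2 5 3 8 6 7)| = 8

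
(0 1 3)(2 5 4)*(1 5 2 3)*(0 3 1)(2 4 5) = (0 2 4 1)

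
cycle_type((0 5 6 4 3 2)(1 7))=2.6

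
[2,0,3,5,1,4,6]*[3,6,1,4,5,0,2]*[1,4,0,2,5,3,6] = [4,2,5,1,6,3,0]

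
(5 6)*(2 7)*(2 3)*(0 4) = (0 4)(2 7 3)(5 6)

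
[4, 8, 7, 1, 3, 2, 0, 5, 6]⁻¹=[6, 3, 5, 4, 0, 7, 8, 2, 1]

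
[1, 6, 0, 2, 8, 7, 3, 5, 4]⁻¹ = [2, 0, 3, 6, 8, 7, 1, 5, 4]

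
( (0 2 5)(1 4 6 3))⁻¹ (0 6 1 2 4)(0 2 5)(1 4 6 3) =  (2 3 4 5 6)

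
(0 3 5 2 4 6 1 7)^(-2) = (0 1 4 5)(2 3 7 6)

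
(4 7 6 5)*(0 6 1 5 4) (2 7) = (0 6 4 2 7 1 5) 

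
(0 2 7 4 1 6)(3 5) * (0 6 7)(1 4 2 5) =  (0 5 3 1 7 2)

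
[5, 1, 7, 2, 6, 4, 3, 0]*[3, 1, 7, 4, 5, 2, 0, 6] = [2, 1, 6, 7, 0, 5, 4, 3]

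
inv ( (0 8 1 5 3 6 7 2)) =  (0 2 7 6 3 5 1 8)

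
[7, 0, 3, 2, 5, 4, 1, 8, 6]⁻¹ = [1, 6, 3, 2, 5, 4, 8, 0, 7]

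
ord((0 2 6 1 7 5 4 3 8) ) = 9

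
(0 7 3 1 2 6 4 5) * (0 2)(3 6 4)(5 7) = (0 5 2 4 7 6 3 1)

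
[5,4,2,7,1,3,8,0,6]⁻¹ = [7,4,2,5,1,0,8,3,6]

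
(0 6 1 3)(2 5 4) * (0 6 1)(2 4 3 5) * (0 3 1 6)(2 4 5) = (0 6 3)(1 2 4 5)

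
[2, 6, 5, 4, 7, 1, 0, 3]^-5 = [0, 1, 2, 4, 7, 5, 6, 3]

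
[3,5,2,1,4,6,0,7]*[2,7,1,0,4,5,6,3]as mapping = [0→0,1→5,2→1,3→7,4→4,5→6,6→2,7→3]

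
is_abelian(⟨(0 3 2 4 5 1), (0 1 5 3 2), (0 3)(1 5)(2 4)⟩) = no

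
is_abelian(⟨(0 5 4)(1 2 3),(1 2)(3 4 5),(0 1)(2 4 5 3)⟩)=no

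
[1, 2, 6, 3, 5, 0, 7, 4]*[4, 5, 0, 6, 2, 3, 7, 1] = [5, 0, 7, 6, 3, 4, 1, 2]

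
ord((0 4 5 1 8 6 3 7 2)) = 9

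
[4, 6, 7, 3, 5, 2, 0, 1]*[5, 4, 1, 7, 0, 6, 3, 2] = [0, 3, 2, 7, 6, 1, 5, 4]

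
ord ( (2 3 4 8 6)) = 5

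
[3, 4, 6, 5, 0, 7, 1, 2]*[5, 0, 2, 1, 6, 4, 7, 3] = [1, 6, 7, 4, 5, 3, 0, 2]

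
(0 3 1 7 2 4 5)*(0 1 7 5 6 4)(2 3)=(0 2)(1 5)(3 7)(4 6)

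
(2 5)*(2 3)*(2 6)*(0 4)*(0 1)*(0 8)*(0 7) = (0 4 1 8 7)(2 5 3 6)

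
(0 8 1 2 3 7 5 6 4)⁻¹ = (0 4 6 5 7 3 2 1 8)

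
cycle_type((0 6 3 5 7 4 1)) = 7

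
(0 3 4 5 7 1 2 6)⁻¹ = (0 6 2 1 7 5 4 3)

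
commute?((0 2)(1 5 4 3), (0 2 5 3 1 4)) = no:(0 2)(1 5 4 3) * (0 2 5 3 1 4) = (0 5)(1 3 4), (0 2 5 3 1 4) * (0 2)(1 5 4 3) = (1 3 5)(2 4)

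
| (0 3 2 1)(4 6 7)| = 12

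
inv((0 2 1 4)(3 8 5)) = (0 4 1 2)(3 5 8)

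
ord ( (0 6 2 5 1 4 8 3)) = 8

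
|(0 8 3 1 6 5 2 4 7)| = 9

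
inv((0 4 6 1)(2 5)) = (0 1 6 4)(2 5)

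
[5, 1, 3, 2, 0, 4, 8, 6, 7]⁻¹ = [4, 1, 3, 2, 5, 0, 7, 8, 6]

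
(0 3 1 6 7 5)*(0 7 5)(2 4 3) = (0 2 4 3 1 6 5 7)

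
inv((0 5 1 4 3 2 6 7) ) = (0 7 6 2 3 4 1 5) 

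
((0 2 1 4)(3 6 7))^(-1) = (0 4 1 2)(3 7 6)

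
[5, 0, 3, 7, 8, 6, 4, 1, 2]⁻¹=[1, 7, 8, 2, 6, 0, 5, 3, 4]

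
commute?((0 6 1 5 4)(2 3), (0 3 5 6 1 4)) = no:(0 6 1 5 4)(2 3)*(0 3 5 6 1 4) = (0 1 6 4 3 2 5), (0 3 5 6 1 4)*(0 6 1 5 4)(2 3) = (0 2 3 4 6 5 1)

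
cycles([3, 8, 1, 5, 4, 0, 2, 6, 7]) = (0 3 5)(1 8 7 6 2)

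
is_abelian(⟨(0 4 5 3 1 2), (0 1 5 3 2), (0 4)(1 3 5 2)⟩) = no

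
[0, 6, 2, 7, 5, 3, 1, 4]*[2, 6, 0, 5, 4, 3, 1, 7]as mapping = [0→2, 1→1, 2→0, 3→7, 4→3, 5→5, 6→6, 7→4]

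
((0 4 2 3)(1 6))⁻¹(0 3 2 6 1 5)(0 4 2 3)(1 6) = (0 3 1 6 5 4)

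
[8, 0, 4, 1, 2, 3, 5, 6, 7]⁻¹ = [1, 3, 4, 5, 2, 6, 7, 8, 0]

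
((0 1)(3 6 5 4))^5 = (0 1)(3 6 5 4)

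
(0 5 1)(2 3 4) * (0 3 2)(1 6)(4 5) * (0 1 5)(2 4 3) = (0 3)(1 2 4)(5 6)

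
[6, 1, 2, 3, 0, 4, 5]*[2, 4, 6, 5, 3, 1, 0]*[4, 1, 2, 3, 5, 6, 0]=[4, 5, 0, 6, 2, 3, 1]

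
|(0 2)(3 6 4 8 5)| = 10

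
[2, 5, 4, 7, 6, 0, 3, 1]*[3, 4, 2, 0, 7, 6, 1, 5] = [2, 6, 7, 5, 1, 3, 0, 4]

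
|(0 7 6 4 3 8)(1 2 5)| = 6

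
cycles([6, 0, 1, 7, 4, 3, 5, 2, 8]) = (0 6 5 3 7 2 1)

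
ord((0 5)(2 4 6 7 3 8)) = 6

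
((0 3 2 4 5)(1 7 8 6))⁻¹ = (0 5 4 2 3)(1 6 8 7)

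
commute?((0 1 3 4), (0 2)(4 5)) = no:(0 1 3 4)*(0 2)(4 5) = (0 1 3 5 4 2), (0 2)(4 5)*(0 1 3 4) = (0 2 1 3 4 5)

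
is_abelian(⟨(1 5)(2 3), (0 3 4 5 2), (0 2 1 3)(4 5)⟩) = no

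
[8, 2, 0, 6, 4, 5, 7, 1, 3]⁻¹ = [2, 7, 1, 8, 4, 5, 3, 6, 0]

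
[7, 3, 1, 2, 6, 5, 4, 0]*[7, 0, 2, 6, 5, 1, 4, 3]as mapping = [0→3, 1→6, 2→0, 3→2, 4→4, 5→1, 6→5, 7→7]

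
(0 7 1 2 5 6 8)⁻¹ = (0 8 6 5 2 1 7)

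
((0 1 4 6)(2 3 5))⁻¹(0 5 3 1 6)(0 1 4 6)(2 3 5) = (0 1 2 5 4)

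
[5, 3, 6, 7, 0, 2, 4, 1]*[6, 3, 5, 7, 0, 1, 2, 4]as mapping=[0→1, 1→7, 2→2, 3→4, 4→6, 5→5, 6→0, 7→3]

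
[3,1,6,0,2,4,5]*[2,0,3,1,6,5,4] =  [1,0,4,2,3,6,5]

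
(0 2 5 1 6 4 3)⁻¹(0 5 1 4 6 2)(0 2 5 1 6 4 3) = (1 6 3 4 5 2)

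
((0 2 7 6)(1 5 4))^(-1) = (0 6 7 2)(1 4 5)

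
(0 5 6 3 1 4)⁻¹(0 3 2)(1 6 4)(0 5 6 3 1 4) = (0 4 3)(1 2 5)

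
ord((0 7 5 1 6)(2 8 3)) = 15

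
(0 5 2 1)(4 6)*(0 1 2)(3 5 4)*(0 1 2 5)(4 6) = (0 6 3)(1 2 5)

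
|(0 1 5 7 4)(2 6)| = 10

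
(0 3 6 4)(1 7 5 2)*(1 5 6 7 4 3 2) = (0 2 5 1 4)(3 7 6)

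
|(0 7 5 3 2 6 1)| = 7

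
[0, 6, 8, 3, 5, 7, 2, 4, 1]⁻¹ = [0, 8, 6, 3, 7, 4, 1, 5, 2]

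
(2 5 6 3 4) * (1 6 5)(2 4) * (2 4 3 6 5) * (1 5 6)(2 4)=(1 6)(2 5 4 3)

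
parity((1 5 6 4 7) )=even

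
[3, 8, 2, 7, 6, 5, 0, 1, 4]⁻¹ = [6, 7, 2, 0, 8, 5, 4, 3, 1]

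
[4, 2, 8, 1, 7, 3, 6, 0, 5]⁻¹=[7, 3, 1, 5, 0, 8, 6, 4, 2]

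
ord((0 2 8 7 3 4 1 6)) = 8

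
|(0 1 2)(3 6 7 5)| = 12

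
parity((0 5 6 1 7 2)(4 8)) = even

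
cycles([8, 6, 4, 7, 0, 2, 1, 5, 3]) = (0 8 3 7 5 2 4)(1 6)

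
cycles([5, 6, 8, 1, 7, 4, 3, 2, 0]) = (0 5 4 7 2 8)(1 6 3)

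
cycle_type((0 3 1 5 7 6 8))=7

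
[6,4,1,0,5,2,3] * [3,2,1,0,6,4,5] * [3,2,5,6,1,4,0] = [4,0,5,6,1,2,3]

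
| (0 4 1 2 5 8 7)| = 7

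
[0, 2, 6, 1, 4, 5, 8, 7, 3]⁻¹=[0, 3, 1, 8, 4, 5, 2, 7, 6]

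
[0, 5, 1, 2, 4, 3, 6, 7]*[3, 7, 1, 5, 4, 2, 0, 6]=[3, 2, 7, 1, 4, 5, 0, 6]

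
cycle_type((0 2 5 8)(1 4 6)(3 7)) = 2.3.4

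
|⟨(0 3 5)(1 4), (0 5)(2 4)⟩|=36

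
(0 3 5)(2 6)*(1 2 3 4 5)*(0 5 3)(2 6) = (0 4 3 1 6)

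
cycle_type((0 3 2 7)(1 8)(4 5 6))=2.3.4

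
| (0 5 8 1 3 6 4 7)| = 8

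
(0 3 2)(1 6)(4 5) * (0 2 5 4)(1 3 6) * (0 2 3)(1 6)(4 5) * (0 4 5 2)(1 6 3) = (0 6 4 2 1 3 5)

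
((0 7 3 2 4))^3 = (0 2 7 4 3)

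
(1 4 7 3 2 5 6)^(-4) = (1 3 6 7 5 4 2)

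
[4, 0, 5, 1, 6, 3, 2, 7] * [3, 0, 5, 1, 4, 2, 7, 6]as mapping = [0→4, 1→3, 2→2, 3→0, 4→7, 5→1, 6→5, 7→6]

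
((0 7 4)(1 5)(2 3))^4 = (0 7 4)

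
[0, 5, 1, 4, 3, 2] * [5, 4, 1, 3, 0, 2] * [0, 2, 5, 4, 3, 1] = [1, 5, 3, 0, 4, 2]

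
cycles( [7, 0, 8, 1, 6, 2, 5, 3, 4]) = (0 7 3 1)(2 8 4 6 5)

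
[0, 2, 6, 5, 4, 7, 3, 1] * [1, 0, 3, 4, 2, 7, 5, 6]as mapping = [0→1, 1→3, 2→5, 3→7, 4→2, 5→6, 6→4, 7→0]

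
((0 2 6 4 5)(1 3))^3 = (0 4 2 5 6)(1 3)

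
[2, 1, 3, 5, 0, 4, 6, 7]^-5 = [0, 1, 2, 3, 4, 5, 6, 7]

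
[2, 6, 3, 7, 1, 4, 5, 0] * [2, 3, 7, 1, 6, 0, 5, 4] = [7, 5, 1, 4, 3, 6, 0, 2]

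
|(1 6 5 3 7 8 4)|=7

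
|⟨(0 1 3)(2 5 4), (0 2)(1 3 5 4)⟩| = 24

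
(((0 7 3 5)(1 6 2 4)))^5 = (0 7 3 5)(1 6 2 4)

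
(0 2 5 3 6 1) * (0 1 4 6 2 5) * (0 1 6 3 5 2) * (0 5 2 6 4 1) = (0 6 1 4 3 5 2) 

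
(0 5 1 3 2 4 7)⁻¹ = (0 7 4 2 3 1 5)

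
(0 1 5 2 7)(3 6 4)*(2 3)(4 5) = (0 1 4 2 7)(3 6 5)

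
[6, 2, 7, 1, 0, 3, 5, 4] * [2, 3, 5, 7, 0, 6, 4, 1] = [4, 5, 1, 3, 2, 7, 6, 0]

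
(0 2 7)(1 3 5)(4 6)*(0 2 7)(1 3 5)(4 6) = (0 7 2)(1 5 3)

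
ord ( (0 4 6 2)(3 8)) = 4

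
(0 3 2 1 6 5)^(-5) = (0 3 2 1 6 5)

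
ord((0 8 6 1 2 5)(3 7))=6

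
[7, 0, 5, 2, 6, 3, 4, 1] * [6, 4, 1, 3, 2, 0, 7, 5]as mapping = [0→5, 1→6, 2→0, 3→1, 4→7, 5→3, 6→2, 7→4]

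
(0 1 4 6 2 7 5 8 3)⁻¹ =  (0 3 8 5 7 2 6 4 1)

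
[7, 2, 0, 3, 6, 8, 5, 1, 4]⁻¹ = [2, 7, 1, 3, 8, 6, 4, 0, 5]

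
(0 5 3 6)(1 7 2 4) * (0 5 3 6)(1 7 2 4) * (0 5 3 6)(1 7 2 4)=(0 6 3 5)(1 4 2 7)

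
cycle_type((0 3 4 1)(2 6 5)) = 3.4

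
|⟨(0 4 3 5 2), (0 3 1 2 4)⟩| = 60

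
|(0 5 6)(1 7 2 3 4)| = 15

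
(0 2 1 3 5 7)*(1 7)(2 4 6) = (0 4 6 2 7)(1 3 5)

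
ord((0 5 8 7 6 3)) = 6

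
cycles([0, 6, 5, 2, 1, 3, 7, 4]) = (1 6 7 4) (2 5 3) 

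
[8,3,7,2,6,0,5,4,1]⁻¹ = [5,8,3,1,7,6,4,2,0]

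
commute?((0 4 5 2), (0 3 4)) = no:(0 4 5 2)*(0 3 4) = (2 3 4 5), (0 3 4)*(0 4 5 2) = (0 3 5 2)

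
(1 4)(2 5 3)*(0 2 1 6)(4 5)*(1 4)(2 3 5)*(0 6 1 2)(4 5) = (0 3 5 4 1)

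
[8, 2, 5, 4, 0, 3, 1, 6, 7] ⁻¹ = [4, 6, 1, 5, 3, 2, 7, 8, 0] 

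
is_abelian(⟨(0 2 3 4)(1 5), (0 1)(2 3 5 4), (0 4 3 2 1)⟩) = no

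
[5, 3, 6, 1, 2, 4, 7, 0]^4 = [6, 1, 5, 3, 0, 7, 4, 2]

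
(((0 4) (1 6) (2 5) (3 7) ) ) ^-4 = () 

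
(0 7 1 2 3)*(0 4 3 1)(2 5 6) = (0 7)(1 5 6 2)(3 4)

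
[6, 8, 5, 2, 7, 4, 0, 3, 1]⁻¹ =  [6, 8, 3, 7, 5, 2, 0, 4, 1]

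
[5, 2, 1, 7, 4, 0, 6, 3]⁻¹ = [5, 2, 1, 7, 4, 0, 6, 3]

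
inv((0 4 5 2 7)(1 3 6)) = (0 7 2 5 4)(1 6 3)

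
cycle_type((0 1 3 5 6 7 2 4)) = 8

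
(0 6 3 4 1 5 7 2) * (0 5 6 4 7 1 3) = (0 4 3 7 2 5 1 6)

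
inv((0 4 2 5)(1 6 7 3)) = (0 5 2 4)(1 3 7 6)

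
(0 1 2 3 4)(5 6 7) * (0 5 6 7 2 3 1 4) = (0 4 5 7 6 2 1 3)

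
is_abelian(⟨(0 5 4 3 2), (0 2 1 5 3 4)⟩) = no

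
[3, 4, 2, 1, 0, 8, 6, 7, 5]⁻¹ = [4, 3, 2, 0, 1, 8, 6, 7, 5]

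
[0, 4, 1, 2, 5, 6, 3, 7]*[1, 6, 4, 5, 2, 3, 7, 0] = [1, 2, 6, 4, 3, 7, 5, 0]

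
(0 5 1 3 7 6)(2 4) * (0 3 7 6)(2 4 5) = (0 2 5 1 7)(3 6)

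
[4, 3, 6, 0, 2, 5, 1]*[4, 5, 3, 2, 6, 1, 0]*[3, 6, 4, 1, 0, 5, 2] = [2, 4, 3, 0, 1, 6, 5]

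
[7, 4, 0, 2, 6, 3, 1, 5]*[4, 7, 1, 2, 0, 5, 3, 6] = [6, 0, 4, 1, 3, 2, 7, 5]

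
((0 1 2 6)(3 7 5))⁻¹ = (0 6 2 1)(3 5 7)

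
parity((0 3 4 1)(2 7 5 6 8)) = odd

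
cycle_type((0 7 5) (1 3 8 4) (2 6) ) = 2.3.4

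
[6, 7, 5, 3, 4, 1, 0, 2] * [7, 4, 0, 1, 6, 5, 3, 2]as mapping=[0→3, 1→2, 2→5, 3→1, 4→6, 5→4, 6→7, 7→0]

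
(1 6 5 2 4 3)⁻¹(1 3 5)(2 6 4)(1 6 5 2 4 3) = (1 2 6)(3 4 5)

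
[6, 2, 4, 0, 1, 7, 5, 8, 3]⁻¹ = [3, 4, 1, 8, 2, 6, 0, 5, 7]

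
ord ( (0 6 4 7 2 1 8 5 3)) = 9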